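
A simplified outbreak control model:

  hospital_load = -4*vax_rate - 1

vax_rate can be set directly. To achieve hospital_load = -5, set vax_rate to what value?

vax_rate = 1

Solve -4*vax_rate - 1 = -5: vax_rate = (-5 + 1) / -4 = 1.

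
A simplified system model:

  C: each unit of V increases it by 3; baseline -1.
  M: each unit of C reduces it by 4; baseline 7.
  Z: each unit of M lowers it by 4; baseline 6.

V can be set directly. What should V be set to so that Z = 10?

V = 1

Substituting into the M equation gives M = -12*V + 11.
Substituting into the Z equation gives Z = 48*V - 38.
Solve 48*V - 38 = 10: V = (10 + 38) / 48 = 1.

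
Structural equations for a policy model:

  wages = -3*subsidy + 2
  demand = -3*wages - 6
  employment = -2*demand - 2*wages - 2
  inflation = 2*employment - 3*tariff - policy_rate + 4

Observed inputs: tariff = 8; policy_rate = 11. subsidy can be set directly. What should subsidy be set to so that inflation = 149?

subsidy = -6

Substituting into the demand equation gives demand = 9*subsidy - 12.
employment becomes -12*subsidy + 18.
Substituting into the inflation equation gives inflation = -24*subsidy + 5.
Solve -24*subsidy + 5 = 149: subsidy = (149 - 5) / -24 = -6.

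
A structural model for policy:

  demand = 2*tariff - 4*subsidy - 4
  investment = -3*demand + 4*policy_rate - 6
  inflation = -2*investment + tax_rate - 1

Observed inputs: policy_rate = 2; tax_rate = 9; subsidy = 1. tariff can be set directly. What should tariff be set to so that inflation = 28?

tariff = 6

Substituting into the demand equation gives demand = 2*tariff - 8.
This gives investment = -6*tariff + 26.
Substituting into the inflation equation gives inflation = 12*tariff - 44.
Solve 12*tariff - 44 = 28: tariff = (28 + 44) / 12 = 6.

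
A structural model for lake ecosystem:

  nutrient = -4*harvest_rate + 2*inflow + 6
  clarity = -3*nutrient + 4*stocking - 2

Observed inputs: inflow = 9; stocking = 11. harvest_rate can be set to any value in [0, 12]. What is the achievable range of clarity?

Substituting into the nutrient equation gives nutrient = -4*harvest_rate + 24.
So clarity = 12*harvest_rate - 30.
Linear in harvest_rate, so extremes are at the endpoints: harvest_rate = 0 gives clarity = -30; harvest_rate = 12 gives clarity = 114.

-30 to 114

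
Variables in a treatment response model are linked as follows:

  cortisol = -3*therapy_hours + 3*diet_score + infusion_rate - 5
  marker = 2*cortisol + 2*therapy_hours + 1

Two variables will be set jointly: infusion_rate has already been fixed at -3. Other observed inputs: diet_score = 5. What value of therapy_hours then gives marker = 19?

With infusion_rate held at -3:
Substituting into the cortisol equation gives cortisol = -3*therapy_hours + 7.
So marker = -4*therapy_hours + 15.
Solve -4*therapy_hours + 15 = 19: therapy_hours = (19 - 15) / -4 = -1.

therapy_hours = -1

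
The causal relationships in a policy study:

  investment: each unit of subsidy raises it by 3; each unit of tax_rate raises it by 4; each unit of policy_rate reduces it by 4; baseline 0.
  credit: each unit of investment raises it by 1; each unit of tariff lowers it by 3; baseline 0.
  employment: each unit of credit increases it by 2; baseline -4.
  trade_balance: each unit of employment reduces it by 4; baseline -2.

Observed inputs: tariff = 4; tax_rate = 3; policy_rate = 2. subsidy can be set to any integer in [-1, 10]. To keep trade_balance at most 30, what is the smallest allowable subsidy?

Substituting into the investment equation gives investment = 3*subsidy + 4.
Substituting into the credit equation gives credit = 3*subsidy - 8.
So employment = 6*subsidy - 20.
Substituting into the trade_balance equation gives trade_balance = -24*subsidy + 78.
Require -24*subsidy + 78 ≤ 30, so subsidy ≥ 2.
The smallest integer in [-1, 10] satisfying this is 2.

subsidy = 2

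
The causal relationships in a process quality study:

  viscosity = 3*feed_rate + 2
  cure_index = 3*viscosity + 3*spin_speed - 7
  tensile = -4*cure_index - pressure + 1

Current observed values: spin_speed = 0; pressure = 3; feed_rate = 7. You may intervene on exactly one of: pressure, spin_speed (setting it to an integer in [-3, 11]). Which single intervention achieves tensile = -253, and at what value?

Intervening on pressure: with other inputs at their observed values, tensile = -pressure - 247. Solving for -253 gives pressure = 6, within [-3, 11].
Intervening on spin_speed: tensile = -12*spin_speed - 250. Reaching -253 requires spin_speed = 1/4, not an integer.

set pressure = 6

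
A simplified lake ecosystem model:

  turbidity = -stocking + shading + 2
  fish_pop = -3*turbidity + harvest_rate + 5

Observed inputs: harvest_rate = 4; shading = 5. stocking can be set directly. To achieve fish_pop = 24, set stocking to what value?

stocking = 12

Substituting into the turbidity equation gives turbidity = -stocking + 7.
Substituting into the fish_pop equation gives fish_pop = 3*stocking - 12.
Solve 3*stocking - 12 = 24: stocking = (24 + 12) / 3 = 12.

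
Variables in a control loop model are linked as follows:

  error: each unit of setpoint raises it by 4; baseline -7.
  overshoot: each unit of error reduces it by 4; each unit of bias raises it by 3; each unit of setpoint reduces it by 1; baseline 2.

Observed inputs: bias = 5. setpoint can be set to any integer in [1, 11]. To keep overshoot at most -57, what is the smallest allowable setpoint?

Substituting into the overshoot equation gives overshoot = -17*setpoint + 45.
Require -17*setpoint + 45 ≤ -57, so setpoint ≥ 6.
The smallest integer in [1, 11] satisfying this is 6.

setpoint = 6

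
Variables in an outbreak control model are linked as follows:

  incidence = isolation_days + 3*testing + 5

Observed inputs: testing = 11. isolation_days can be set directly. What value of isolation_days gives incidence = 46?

Substituting into the incidence equation gives incidence = isolation_days + 38.
Solve isolation_days + 38 = 46: isolation_days = (46 - 38) / 1 = 8.

isolation_days = 8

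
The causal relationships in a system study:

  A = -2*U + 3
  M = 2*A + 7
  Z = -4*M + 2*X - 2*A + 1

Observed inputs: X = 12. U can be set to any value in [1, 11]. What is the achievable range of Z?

-13 to 187

Substituting into the M equation gives M = -4*U + 13.
Z becomes 20*U - 33.
Linear in U, so extremes are at the endpoints: U = 1 gives Z = -13; U = 11 gives Z = 187.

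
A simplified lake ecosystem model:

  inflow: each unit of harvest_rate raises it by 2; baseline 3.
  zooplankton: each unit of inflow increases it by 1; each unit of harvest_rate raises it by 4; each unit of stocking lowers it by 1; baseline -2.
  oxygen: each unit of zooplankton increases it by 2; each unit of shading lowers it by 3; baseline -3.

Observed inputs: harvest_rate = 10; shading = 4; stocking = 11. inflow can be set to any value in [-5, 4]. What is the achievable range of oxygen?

29 to 47

Intervening on inflow fixes its value directly, overriding its dependence on harvest_rate.
Substituting into the zooplankton equation gives zooplankton = inflow + 27.
Substituting into the oxygen equation gives oxygen = 2*inflow + 39.
Linear in inflow, so extremes are at the endpoints: inflow = -5 gives oxygen = 29; inflow = 4 gives oxygen = 47.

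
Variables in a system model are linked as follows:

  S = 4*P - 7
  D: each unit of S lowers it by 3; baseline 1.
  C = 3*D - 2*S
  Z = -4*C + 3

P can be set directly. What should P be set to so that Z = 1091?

P = 8

Substituting into the D equation gives D = -12*P + 22.
So C = -44*P + 80.
Substituting into the Z equation gives Z = 176*P - 317.
Solve 176*P - 317 = 1091: P = (1091 + 317) / 176 = 8.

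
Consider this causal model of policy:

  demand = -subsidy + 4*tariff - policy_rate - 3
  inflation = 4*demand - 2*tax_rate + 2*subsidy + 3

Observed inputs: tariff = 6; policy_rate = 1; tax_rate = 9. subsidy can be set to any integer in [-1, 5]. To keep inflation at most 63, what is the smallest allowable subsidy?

subsidy = 1

Substituting into the demand equation gives demand = -subsidy + 20.
This gives inflation = -2*subsidy + 65.
Require -2*subsidy + 65 ≤ 63, so subsidy ≥ 1.
The smallest integer in [-1, 5] satisfying this is 1.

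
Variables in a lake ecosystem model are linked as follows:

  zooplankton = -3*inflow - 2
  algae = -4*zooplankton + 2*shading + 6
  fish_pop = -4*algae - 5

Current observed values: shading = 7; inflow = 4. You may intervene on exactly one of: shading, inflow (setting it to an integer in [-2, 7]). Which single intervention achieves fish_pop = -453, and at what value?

set inflow = 7

Intervening on shading: fish_pop = -8*shading - 253. Reaching -453 requires shading = 25, outside [-2, 7].
Intervening on inflow: with other inputs at their observed values, fish_pop = -48*inflow - 117. Solving for -453 gives inflow = 7, within [-2, 7].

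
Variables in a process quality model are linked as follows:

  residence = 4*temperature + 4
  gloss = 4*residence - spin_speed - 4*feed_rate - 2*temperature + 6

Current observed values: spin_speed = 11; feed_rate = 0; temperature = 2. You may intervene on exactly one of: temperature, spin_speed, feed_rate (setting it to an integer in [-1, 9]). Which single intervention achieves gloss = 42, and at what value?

Intervening on temperature: gloss = 14*temperature + 11. Reaching 42 requires temperature = 31/14, not an integer.
Intervening on spin_speed: with other inputs at their observed values, gloss = -spin_speed + 50. Solving for 42 gives spin_speed = 8, within [-1, 9].
Intervening on feed_rate: gloss = -4*feed_rate + 39. Reaching 42 requires feed_rate = -3/4, not an integer.

set spin_speed = 8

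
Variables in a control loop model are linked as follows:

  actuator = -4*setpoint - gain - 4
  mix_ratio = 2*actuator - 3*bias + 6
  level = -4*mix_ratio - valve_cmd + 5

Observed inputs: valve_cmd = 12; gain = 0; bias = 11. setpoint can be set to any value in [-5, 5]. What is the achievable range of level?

-27 to 293

Substituting into the actuator equation gives actuator = -4*setpoint - 4.
Substituting into the mix_ratio equation gives mix_ratio = -8*setpoint - 35.
level becomes 32*setpoint + 133.
Linear in setpoint, so extremes are at the endpoints: setpoint = -5 gives level = -27; setpoint = 5 gives level = 293.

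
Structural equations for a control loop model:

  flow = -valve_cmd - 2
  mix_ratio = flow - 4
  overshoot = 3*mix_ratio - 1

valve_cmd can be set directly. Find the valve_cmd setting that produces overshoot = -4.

Substituting into the mix_ratio equation gives mix_ratio = -valve_cmd - 6.
Substituting into the overshoot equation gives overshoot = -3*valve_cmd - 19.
Solve -3*valve_cmd - 19 = -4: valve_cmd = (-4 + 19) / -3 = -5.

valve_cmd = -5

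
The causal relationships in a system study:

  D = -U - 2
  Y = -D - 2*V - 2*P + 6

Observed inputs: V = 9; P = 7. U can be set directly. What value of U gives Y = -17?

U = 7

Substituting into the Y equation gives Y = U - 24.
Solve U - 24 = -17: U = (-17 + 24) / 1 = 7.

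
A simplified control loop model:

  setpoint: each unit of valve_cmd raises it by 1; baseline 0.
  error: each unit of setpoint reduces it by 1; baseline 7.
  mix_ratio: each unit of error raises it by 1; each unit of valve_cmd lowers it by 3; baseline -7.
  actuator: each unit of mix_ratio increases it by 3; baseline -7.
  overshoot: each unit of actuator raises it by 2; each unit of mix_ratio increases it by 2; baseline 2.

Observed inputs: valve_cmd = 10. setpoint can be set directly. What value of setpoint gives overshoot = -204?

setpoint = -6

Intervening on setpoint fixes its value directly, overriding its dependence on valve_cmd.
Substituting into the mix_ratio equation gives mix_ratio = -setpoint - 30.
So actuator = -3*setpoint - 97.
overshoot becomes -8*setpoint - 252.
Solve -8*setpoint - 252 = -204: setpoint = (-204 + 252) / -8 = -6.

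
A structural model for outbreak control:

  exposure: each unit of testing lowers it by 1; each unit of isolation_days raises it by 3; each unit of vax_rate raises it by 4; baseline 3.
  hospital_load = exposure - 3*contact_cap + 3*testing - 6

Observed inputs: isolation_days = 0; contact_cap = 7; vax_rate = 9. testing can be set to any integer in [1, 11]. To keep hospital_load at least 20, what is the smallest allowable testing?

Substituting into the exposure equation gives exposure = -testing + 39.
Substituting into the hospital_load equation gives hospital_load = 2*testing + 12.
Require 2*testing + 12 ≥ 20, so testing ≥ 4.
The smallest integer in [1, 11] satisfying this is 4.

testing = 4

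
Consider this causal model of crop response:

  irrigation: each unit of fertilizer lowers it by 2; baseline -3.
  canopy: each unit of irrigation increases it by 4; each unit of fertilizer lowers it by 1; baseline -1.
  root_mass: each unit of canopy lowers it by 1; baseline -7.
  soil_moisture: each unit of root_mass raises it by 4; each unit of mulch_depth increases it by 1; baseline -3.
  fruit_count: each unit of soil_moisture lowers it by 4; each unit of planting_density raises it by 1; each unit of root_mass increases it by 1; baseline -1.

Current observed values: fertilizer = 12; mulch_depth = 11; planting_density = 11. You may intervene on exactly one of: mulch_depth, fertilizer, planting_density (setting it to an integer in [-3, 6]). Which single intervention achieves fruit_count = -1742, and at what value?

Intervening on mulch_depth: fruit_count = -4*mulch_depth - 1688. Reaching -1742 requires mulch_depth = 27/2, not an integer.
Intervening on fertilizer: fruit_count = -135*fertilizer - 112. Reaching -1742 requires fertilizer = 326/27, not an integer.
Intervening on planting_density: with other inputs at their observed values, fruit_count = planting_density - 1743. Solving for -1742 gives planting_density = 1, within [-3, 6].

set planting_density = 1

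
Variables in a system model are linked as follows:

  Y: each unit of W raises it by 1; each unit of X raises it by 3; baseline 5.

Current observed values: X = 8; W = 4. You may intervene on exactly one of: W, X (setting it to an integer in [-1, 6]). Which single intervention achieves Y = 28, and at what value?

set W = -1

Intervening on W: with other inputs at their observed values, Y = W + 29. Solving for 28 gives W = -1, within [-1, 6].
Intervening on X: Y = 3*X + 9. Reaching 28 requires X = 19/3, not an integer.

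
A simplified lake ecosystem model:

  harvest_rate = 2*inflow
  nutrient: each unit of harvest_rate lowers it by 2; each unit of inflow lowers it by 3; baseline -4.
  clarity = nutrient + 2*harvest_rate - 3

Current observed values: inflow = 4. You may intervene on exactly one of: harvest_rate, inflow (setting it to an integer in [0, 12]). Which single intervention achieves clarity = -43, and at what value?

set inflow = 12

Intervening on harvest_rate: the paths from harvest_rate to clarity cancel (net effect zero), leaving clarity = -19; -43 is unreachable this way.
Intervening on inflow: with other inputs at their observed values, clarity = -3*inflow - 7. Solving for -43 gives inflow = 12, within [0, 12].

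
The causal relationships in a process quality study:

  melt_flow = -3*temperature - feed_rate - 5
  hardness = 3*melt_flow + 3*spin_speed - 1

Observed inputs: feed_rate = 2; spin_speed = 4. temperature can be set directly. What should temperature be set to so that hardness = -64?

Substituting into the melt_flow equation gives melt_flow = -3*temperature - 7.
Substituting into the hardness equation gives hardness = -9*temperature - 10.
Solve -9*temperature - 10 = -64: temperature = (-64 + 10) / -9 = 6.

temperature = 6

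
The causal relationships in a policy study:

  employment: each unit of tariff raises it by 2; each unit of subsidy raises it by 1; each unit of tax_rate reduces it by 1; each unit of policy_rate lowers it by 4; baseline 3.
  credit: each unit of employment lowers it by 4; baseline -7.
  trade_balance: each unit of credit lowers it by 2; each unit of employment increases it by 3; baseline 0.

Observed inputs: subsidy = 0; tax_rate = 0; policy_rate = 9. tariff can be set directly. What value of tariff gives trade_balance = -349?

tariff = 0

Substituting into the employment equation gives employment = 2*tariff - 33.
Substituting into the credit equation gives credit = -8*tariff + 125.
trade_balance becomes 22*tariff - 349.
Solve 22*tariff - 349 = -349: tariff = (-349 + 349) / 22 = 0.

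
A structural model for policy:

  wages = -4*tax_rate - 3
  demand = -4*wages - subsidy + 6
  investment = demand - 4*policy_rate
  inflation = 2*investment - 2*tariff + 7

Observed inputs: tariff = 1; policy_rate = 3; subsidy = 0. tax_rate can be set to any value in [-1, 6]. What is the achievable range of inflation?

Substituting into the demand equation gives demand = 16*tax_rate + 18.
Substituting into the investment equation gives investment = 16*tax_rate + 6.
So inflation = 32*tax_rate + 17.
Linear in tax_rate, so extremes are at the endpoints: tax_rate = -1 gives inflation = -15; tax_rate = 6 gives inflation = 209.

-15 to 209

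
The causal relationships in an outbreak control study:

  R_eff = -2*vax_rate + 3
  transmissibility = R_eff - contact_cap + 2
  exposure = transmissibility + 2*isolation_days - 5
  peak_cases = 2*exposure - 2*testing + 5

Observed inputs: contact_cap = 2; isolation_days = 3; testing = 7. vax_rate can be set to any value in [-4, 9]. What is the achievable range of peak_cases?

Substituting into the transmissibility equation gives transmissibility = -2*vax_rate + 3.
Substituting into the exposure equation gives exposure = -2*vax_rate + 4.
This gives peak_cases = -4*vax_rate - 1.
Linear in vax_rate, so extremes are at the endpoints: vax_rate = -4 gives peak_cases = 15; vax_rate = 9 gives peak_cases = -37.

-37 to 15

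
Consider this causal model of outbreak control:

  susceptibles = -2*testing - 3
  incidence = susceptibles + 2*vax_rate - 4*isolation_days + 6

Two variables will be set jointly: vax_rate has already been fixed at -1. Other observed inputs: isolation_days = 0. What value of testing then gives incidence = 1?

With vax_rate held at -1:
Substituting into the incidence equation gives incidence = -2*testing + 1.
Solve -2*testing + 1 = 1: testing = (1 - 1) / -2 = 0.

testing = 0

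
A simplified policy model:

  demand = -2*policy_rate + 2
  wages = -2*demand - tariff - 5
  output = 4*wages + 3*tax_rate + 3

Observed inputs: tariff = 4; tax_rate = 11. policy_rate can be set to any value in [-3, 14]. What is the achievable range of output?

-64 to 208

Substituting into the wages equation gives wages = 4*policy_rate - 13.
This gives output = 16*policy_rate - 16.
Linear in policy_rate, so extremes are at the endpoints: policy_rate = -3 gives output = -64; policy_rate = 14 gives output = 208.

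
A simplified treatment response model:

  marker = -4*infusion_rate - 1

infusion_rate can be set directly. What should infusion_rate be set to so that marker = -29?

Solve -4*infusion_rate - 1 = -29: infusion_rate = (-29 + 1) / -4 = 7.

infusion_rate = 7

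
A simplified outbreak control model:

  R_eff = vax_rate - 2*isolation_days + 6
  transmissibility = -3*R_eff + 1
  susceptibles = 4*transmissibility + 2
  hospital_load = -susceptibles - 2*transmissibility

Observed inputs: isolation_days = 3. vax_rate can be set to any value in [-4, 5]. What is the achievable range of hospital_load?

-80 to 82

Substituting into the R_eff equation gives R_eff = vax_rate.
Substituting into the transmissibility equation gives transmissibility = -3*vax_rate + 1.
Substituting into the susceptibles equation gives susceptibles = -12*vax_rate + 6.
hospital_load becomes 18*vax_rate - 8.
Linear in vax_rate, so extremes are at the endpoints: vax_rate = -4 gives hospital_load = -80; vax_rate = 5 gives hospital_load = 82.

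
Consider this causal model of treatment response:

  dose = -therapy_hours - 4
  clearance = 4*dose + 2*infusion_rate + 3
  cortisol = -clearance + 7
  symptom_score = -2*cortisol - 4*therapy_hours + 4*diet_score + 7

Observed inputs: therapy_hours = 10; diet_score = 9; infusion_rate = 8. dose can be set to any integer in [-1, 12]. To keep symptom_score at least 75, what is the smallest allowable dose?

Intervening on dose fixes its value directly, overriding its dependence on therapy_hours.
Substituting into the clearance equation gives clearance = 4*dose + 19.
This gives cortisol = -4*dose - 12.
Substituting into the symptom_score equation gives symptom_score = 8*dose + 27.
Require 8*dose + 27 ≥ 75, so dose ≥ 6.
The smallest integer in [-1, 12] satisfying this is 6.

dose = 6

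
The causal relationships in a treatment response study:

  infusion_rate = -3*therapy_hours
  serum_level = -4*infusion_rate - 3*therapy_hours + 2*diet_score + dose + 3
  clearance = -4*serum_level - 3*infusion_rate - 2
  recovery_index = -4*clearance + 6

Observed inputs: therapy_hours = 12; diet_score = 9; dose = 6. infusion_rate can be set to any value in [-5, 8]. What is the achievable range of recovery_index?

Intervening on infusion_rate fixes its value directly, overriding its dependence on therapy_hours.
Substituting into the serum_level equation gives serum_level = -4*infusion_rate - 9.
Substituting into the clearance equation gives clearance = 13*infusion_rate + 34.
Substituting into the recovery_index equation gives recovery_index = -52*infusion_rate - 130.
Linear in infusion_rate, so extremes are at the endpoints: infusion_rate = -5 gives recovery_index = 130; infusion_rate = 8 gives recovery_index = -546.

-546 to 130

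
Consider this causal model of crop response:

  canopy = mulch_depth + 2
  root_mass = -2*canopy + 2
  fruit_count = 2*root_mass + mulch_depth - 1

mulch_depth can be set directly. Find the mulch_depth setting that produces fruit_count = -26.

mulch_depth = 7

Substituting into the root_mass equation gives root_mass = -2*mulch_depth - 2.
fruit_count becomes -3*mulch_depth - 5.
Solve -3*mulch_depth - 5 = -26: mulch_depth = (-26 + 5) / -3 = 7.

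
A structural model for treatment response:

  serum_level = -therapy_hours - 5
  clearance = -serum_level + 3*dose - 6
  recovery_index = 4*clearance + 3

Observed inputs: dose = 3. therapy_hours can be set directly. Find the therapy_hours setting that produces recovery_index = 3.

therapy_hours = -8

Substituting into the clearance equation gives clearance = therapy_hours + 8.
Substituting into the recovery_index equation gives recovery_index = 4*therapy_hours + 35.
Solve 4*therapy_hours + 35 = 3: therapy_hours = (3 - 35) / 4 = -8.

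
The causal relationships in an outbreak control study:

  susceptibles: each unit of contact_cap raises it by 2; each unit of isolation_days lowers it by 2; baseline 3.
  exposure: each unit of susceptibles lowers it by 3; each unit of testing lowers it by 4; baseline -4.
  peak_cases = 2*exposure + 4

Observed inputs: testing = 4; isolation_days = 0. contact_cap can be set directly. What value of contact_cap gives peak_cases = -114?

contact_cap = 5

Substituting into the susceptibles equation gives susceptibles = 2*contact_cap + 3.
Substituting into the exposure equation gives exposure = -6*contact_cap - 29.
Substituting into the peak_cases equation gives peak_cases = -12*contact_cap - 54.
Solve -12*contact_cap - 54 = -114: contact_cap = (-114 + 54) / -12 = 5.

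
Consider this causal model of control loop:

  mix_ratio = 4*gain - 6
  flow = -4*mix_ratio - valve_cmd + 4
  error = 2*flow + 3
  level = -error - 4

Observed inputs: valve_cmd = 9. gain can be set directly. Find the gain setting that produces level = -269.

Substituting into the flow equation gives flow = -16*gain + 19.
This gives error = -32*gain + 41.
Substituting into the level equation gives level = 32*gain - 45.
Solve 32*gain - 45 = -269: gain = (-269 + 45) / 32 = -7.

gain = -7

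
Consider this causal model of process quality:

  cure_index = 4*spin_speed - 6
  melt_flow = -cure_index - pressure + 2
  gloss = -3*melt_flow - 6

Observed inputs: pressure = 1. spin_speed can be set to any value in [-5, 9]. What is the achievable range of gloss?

-87 to 81

Substituting into the melt_flow equation gives melt_flow = -4*spin_speed + 7.
This gives gloss = 12*spin_speed - 27.
Linear in spin_speed, so extremes are at the endpoints: spin_speed = -5 gives gloss = -87; spin_speed = 9 gives gloss = 81.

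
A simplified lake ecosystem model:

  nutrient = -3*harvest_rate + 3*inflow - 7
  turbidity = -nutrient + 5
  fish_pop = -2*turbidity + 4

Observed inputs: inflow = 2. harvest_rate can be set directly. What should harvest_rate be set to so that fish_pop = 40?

harvest_rate = -8

Substituting into the nutrient equation gives nutrient = -3*harvest_rate - 1.
So turbidity = 3*harvest_rate + 6.
Substituting into the fish_pop equation gives fish_pop = -6*harvest_rate - 8.
Solve -6*harvest_rate - 8 = 40: harvest_rate = (40 + 8) / -6 = -8.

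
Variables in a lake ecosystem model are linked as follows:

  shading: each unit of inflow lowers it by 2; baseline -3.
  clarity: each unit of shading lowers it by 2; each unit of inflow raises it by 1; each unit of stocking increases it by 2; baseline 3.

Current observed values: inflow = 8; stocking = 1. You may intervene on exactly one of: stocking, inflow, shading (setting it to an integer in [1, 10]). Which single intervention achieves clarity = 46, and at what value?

set inflow = 7

Intervening on stocking: clarity = 2*stocking + 49. Reaching 46 requires stocking = -3/2, not an integer.
Intervening on inflow: with other inputs at their observed values, clarity = 5*inflow + 11. Solving for 46 gives inflow = 7, within [1, 10].
Intervening on shading: clarity = -2*shading + 13. Reaching 46 requires shading = -33/2, not an integer.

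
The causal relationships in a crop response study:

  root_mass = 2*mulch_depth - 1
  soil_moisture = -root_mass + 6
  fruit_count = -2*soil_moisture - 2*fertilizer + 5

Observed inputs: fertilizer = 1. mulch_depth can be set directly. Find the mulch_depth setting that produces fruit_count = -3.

mulch_depth = 2

Substituting into the soil_moisture equation gives soil_moisture = -2*mulch_depth + 7.
This gives fruit_count = 4*mulch_depth - 11.
Solve 4*mulch_depth - 11 = -3: mulch_depth = (-3 + 11) / 4 = 2.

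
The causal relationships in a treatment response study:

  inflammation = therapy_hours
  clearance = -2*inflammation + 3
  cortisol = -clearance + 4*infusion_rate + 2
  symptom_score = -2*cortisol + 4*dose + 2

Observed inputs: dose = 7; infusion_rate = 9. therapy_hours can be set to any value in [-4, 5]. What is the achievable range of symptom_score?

Substituting into the clearance equation gives clearance = -2*therapy_hours + 3.
Substituting into the cortisol equation gives cortisol = 2*therapy_hours + 35.
Substituting into the symptom_score equation gives symptom_score = -4*therapy_hours - 40.
Linear in therapy_hours, so extremes are at the endpoints: therapy_hours = -4 gives symptom_score = -24; therapy_hours = 5 gives symptom_score = -60.

-60 to -24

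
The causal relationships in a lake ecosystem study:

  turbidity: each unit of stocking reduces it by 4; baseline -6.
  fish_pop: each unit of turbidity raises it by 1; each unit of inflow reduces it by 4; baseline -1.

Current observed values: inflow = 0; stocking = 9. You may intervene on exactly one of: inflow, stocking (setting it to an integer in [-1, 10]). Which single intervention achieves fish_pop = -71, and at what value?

Intervening on inflow: with other inputs at their observed values, fish_pop = -4*inflow - 43. Solving for -71 gives inflow = 7, within [-1, 10].
Intervening on stocking: fish_pop = -4*stocking - 7. Reaching -71 requires stocking = 16, outside [-1, 10].

set inflow = 7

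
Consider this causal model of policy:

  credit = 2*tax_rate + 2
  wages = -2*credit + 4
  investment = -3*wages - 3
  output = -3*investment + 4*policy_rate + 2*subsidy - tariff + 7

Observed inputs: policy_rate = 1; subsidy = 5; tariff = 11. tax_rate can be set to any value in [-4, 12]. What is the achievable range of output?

-413 to 163

Substituting into the wages equation gives wages = -4*tax_rate.
Substituting into the investment equation gives investment = 12*tax_rate - 3.
Substituting into the output equation gives output = -36*tax_rate + 19.
Linear in tax_rate, so extremes are at the endpoints: tax_rate = -4 gives output = 163; tax_rate = 12 gives output = -413.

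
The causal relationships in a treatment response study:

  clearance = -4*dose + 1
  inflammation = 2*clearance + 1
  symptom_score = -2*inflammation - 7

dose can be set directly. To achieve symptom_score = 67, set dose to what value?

Substituting into the inflammation equation gives inflammation = -8*dose + 3.
Substituting into the symptom_score equation gives symptom_score = 16*dose - 13.
Solve 16*dose - 13 = 67: dose = (67 + 13) / 16 = 5.

dose = 5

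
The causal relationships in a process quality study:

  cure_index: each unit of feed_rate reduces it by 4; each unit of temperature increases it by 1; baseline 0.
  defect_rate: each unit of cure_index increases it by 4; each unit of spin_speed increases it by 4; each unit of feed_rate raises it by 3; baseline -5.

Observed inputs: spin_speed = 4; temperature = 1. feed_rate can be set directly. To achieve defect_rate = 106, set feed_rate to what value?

Substituting into the cure_index equation gives cure_index = -4*feed_rate + 1.
So defect_rate = -13*feed_rate + 15.
Solve -13*feed_rate + 15 = 106: feed_rate = (106 - 15) / -13 = -7.

feed_rate = -7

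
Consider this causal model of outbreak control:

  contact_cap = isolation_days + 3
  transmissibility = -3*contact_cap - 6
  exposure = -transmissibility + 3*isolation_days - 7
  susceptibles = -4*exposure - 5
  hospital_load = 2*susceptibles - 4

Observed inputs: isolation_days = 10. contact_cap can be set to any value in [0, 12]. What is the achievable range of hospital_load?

-534 to -246

Intervening on contact_cap fixes its value directly, overriding its dependence on isolation_days.
Substituting into the exposure equation gives exposure = 3*contact_cap + 29.
Substituting into the susceptibles equation gives susceptibles = -12*contact_cap - 121.
Substituting into the hospital_load equation gives hospital_load = -24*contact_cap - 246.
Linear in contact_cap, so extremes are at the endpoints: contact_cap = 0 gives hospital_load = -246; contact_cap = 12 gives hospital_load = -534.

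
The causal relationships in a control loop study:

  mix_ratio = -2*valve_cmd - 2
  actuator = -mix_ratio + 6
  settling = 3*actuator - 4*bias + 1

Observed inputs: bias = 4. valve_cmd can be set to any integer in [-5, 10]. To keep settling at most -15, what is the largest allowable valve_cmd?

Substituting into the actuator equation gives actuator = 2*valve_cmd + 8.
Substituting into the settling equation gives settling = 6*valve_cmd + 9.
Require 6*valve_cmd + 9 ≤ -15, so valve_cmd ≤ -4.
The largest integer in [-5, 10] satisfying this is -4.

valve_cmd = -4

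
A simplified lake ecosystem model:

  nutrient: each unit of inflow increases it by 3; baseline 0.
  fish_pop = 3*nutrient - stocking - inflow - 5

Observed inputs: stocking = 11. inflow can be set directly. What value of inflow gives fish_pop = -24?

inflow = -1

Substituting into the fish_pop equation gives fish_pop = 8*inflow - 16.
Solve 8*inflow - 16 = -24: inflow = (-24 + 16) / 8 = -1.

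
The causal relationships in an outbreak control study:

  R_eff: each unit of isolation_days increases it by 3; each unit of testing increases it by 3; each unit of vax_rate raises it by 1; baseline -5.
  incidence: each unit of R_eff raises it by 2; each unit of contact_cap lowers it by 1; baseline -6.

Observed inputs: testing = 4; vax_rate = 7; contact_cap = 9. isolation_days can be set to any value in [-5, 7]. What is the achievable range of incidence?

Substituting into the R_eff equation gives R_eff = 3*isolation_days + 14.
This gives incidence = 6*isolation_days + 13.
Linear in isolation_days, so extremes are at the endpoints: isolation_days = -5 gives incidence = -17; isolation_days = 7 gives incidence = 55.

-17 to 55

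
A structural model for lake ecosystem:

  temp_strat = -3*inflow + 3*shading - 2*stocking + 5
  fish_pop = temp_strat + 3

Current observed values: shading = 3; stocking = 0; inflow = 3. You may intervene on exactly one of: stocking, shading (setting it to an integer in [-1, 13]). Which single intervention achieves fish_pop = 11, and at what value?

set shading = 4

Intervening on stocking: fish_pop = -2*stocking + 8. Reaching 11 requires stocking = -3/2, not an integer.
Intervening on shading: with other inputs at their observed values, fish_pop = 3*shading - 1. Solving for 11 gives shading = 4, within [-1, 13].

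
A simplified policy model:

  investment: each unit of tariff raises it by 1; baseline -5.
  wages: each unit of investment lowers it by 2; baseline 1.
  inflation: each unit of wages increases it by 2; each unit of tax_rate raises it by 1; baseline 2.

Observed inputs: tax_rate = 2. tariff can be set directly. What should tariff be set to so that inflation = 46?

tariff = -5

Substituting into the wages equation gives wages = -2*tariff + 11.
Substituting into the inflation equation gives inflation = -4*tariff + 26.
Solve -4*tariff + 26 = 46: tariff = (46 - 26) / -4 = -5.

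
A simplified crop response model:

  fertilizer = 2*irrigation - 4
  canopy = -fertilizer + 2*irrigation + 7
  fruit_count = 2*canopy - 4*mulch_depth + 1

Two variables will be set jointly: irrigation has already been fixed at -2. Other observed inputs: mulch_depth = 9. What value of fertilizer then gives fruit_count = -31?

With irrigation held at -2:
Intervening on fertilizer fixes its value directly, overriding its dependence on irrigation.
Substituting into the canopy equation gives canopy = -fertilizer + 3.
Substituting into the fruit_count equation gives fruit_count = -2*fertilizer - 29.
Solve -2*fertilizer - 29 = -31: fertilizer = (-31 + 29) / -2 = 1.

fertilizer = 1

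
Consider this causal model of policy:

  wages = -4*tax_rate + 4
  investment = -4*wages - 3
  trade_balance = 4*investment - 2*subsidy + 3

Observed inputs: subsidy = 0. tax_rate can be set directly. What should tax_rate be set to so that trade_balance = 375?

tax_rate = 7

Substituting into the investment equation gives investment = 16*tax_rate - 19.
So trade_balance = 64*tax_rate - 73.
Solve 64*tax_rate - 73 = 375: tax_rate = (375 + 73) / 64 = 7.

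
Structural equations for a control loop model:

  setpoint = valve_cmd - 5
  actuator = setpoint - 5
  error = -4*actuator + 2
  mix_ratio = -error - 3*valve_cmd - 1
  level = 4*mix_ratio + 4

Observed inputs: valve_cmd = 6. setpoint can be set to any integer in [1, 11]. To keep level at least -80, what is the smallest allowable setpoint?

Intervening on setpoint fixes its value directly, overriding its dependence on valve_cmd.
Substituting into the error equation gives error = -4*setpoint + 22.
Substituting into the mix_ratio equation gives mix_ratio = 4*setpoint - 41.
Substituting into the level equation gives level = 16*setpoint - 160.
Require 16*setpoint - 160 ≥ -80, so setpoint ≥ 5.
The smallest integer in [1, 11] satisfying this is 5.

setpoint = 5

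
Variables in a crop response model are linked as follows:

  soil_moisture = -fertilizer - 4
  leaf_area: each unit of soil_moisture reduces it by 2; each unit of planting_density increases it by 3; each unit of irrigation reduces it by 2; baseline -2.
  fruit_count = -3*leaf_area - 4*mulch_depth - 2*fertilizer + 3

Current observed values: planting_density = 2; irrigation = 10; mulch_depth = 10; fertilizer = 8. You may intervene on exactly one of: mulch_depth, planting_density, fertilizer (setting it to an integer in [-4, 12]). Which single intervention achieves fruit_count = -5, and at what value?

set fertilizer = -1

Intervening on mulch_depth: fruit_count = -4*mulch_depth - 37. Reaching -5 requires mulch_depth = -8, outside [-4, 12].
Intervening on planting_density: fruit_count = -9*planting_density - 59. Reaching -5 requires planting_density = -6, outside [-4, 12].
Intervening on fertilizer: with other inputs at their observed values, fruit_count = -8*fertilizer - 13. Solving for -5 gives fertilizer = -1, within [-4, 12].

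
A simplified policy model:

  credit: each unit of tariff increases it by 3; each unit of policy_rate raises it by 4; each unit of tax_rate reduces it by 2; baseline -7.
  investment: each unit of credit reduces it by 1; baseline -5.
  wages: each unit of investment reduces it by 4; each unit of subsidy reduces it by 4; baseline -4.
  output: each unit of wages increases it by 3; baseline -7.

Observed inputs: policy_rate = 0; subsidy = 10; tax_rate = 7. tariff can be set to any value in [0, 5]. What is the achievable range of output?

Substituting into the credit equation gives credit = 3*tariff - 21.
This gives investment = -3*tariff + 16.
Substituting into the wages equation gives wages = 12*tariff - 108.
This gives output = 36*tariff - 331.
Linear in tariff, so extremes are at the endpoints: tariff = 0 gives output = -331; tariff = 5 gives output = -151.

-331 to -151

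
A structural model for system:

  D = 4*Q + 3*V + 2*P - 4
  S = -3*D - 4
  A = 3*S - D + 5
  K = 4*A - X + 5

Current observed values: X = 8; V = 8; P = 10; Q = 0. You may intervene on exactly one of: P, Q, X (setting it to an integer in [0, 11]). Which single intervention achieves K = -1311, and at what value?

Intervening on P: with other inputs at their observed values, K = -80*P - 831. Solving for -1311 gives P = 6, within [0, 11].
Intervening on Q: K = -160*Q - 1631. Reaching -1311 requires Q = -2, outside [0, 11].
Intervening on X: K = -X - 1623. Reaching -1311 requires X = -312, outside [0, 11].

set P = 6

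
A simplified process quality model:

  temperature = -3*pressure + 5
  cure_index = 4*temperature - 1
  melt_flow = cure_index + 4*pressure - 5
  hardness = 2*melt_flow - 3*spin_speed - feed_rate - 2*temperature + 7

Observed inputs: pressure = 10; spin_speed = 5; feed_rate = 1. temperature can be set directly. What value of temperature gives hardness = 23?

temperature = -6

Intervening on temperature fixes its value directly, overriding its dependence on pressure.
Substituting into the melt_flow equation gives melt_flow = 4*temperature + 34.
Substituting into the hardness equation gives hardness = 6*temperature + 59.
Solve 6*temperature + 59 = 23: temperature = (23 - 59) / 6 = -6.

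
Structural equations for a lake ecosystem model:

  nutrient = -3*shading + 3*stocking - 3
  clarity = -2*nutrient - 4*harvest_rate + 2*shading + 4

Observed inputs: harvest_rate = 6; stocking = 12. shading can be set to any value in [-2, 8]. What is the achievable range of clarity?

-102 to -22

Substituting into the nutrient equation gives nutrient = -3*shading + 33.
Substituting into the clarity equation gives clarity = 8*shading - 86.
Linear in shading, so extremes are at the endpoints: shading = -2 gives clarity = -102; shading = 8 gives clarity = -22.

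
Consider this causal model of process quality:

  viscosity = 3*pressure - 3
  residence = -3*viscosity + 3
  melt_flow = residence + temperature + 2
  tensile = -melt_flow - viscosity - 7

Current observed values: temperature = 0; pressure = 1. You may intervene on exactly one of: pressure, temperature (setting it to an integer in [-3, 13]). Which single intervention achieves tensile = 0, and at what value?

set pressure = 3

Intervening on pressure: with other inputs at their observed values, tensile = 6*pressure - 18. Solving for 0 gives pressure = 3, within [-3, 13].
Intervening on temperature: tensile = -temperature - 12. Reaching 0 requires temperature = -12, outside [-3, 13].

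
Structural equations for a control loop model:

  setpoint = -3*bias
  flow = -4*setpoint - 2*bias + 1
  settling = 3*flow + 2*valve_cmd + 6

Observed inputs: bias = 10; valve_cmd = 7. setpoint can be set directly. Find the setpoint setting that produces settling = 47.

Intervening on setpoint fixes its value directly, overriding its dependence on bias.
Substituting into the flow equation gives flow = -4*setpoint - 19.
Substituting into the settling equation gives settling = -12*setpoint - 37.
Solve -12*setpoint - 37 = 47: setpoint = (47 + 37) / -12 = -7.

setpoint = -7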